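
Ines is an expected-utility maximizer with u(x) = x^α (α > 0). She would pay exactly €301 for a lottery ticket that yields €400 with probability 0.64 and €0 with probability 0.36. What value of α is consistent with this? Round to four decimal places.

α ≈ 1.5695

The lottery's expected utility is 0.64·u(400) + 0.36·u(0) = 0.64·400^α (since u(0) = 0 for α > 0).
Equating: 301^α = 0.64·400^α, i.e. 0.7525^α = 0.64.
α = ln(0.64) / ln(301/400) = -0.4462871/-0.2843543 ≈ 1.5695.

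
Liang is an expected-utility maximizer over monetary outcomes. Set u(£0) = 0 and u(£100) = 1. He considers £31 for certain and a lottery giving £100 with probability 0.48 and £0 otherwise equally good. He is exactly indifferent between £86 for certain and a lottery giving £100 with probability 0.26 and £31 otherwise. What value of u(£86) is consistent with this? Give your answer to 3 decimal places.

0.615

The first gamble pins u(£31): it must equal 0.48·1 + 0.52·0 = 0.48.
Chaining: u(£86) = 0.26·1.00 + 0.74·0.48 = 0.6152.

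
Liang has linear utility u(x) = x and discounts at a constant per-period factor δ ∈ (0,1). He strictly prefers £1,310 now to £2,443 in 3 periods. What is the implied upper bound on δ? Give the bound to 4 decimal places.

Comparing present values: 1310 > δ^3·2443.
Dividing by 2443: δ^3 < 0.53623. Both sides are positive, so the cube root keeps the direction.
δ < 0.53623^(1/3) = 0.8124.

δ < 0.8124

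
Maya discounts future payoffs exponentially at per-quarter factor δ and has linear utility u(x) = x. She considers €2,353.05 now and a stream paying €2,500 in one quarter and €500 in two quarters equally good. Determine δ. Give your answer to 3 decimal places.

The stream is worth 2500δ + 500δ² today, so 2500δ + 500δ² = 2353.05.
Rearranged: 500δ² + 2500δ − 2353.05 = 0.
By the quadratic formula (taking the positive root), δ = (−2500 + √10956100.00) / 1000 ≈ 0.810.

δ ≈ 0.810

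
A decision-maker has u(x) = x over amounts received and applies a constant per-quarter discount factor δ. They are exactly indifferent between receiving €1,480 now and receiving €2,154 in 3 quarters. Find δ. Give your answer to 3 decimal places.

δ ≈ 0.882

Indifference means u(1480) = δ^3 · u(2154), so δ^3 = u(1480)/u(2154).
With u(x) = x: δ^3 = 1480/2154 = 0.68709.
Taking the cube root: δ = 0.68709^(1/3) ≈ 0.882.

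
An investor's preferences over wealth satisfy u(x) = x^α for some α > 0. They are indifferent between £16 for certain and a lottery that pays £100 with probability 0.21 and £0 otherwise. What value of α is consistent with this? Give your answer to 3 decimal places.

α ≈ 0.852

The lottery's expected utility is 0.21·u(100) + 0.79·u(0) = 0.21·100^α (since u(0) = 0 for α > 0).
Setting u(16) equal to that: 16^α = 0.21·100^α ⇒ (16/100)^α = 0.21.
Taking logs: α·ln(16/100) = ln(0.21), so α = -1.560648 / -1.832581 ≈ 0.852.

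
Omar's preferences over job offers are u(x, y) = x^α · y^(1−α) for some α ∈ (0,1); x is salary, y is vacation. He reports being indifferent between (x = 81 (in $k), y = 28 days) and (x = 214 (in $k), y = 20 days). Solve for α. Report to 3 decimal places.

α ≈ 0.257

Set the two utilities equal: 81^α·28^(1−α) = 214^α·20^(1−α).
Taking logs: α·ln 81 + (1−α)·ln 28 = α·ln 214 + (1−α)·ln 20, i.e. α·-0.971527 = (1−α)·-0.336472.
With A = -0.971527 and B = -0.336472: α·A = (1−α)·B, so α = B/(A+B) = -0.336472/-1.307999 ≈ 0.257.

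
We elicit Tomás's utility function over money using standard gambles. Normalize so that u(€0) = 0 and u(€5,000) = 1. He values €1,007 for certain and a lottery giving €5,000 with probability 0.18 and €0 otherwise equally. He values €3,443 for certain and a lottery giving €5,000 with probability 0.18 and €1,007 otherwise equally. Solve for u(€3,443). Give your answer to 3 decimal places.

First, u(€1,007) = 0.18·u(€5,000) + 0.82·u(€0) = 0.18.
Chaining: u(€3,443) = 0.18·1.00 + 0.82·0.18 = 0.3276.

0.328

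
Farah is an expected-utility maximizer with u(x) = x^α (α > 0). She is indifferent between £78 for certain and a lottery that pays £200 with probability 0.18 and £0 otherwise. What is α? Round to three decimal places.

Since u(0) = 0, the lottery's EU is 0.18·200^α.
Equating: 78^α = 0.18·200^α, i.e. 0.3900^α = 0.18.
Taking logs: α·ln(78/200) = ln(0.18), so α = -1.714798 / -0.941609 ≈ 1.821.

α ≈ 1.821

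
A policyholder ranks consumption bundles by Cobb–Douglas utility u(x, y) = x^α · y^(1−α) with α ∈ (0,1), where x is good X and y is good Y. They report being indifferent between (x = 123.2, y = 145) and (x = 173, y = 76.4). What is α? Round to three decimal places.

Indifference: 123.2^α · 145^(1−α) = 173^α · 76.4^(1−α).
Rearrange to (123.2/173)^α = (76.4/145)^(1−α) and take logs: α·-0.339483 = (1−α)·-0.640751.
With A = -0.339483 and B = -0.640751: α·A = (1−α)·B, so α = B/(A+B) = -0.640751/-0.980234 ≈ 0.654.

α ≈ 0.654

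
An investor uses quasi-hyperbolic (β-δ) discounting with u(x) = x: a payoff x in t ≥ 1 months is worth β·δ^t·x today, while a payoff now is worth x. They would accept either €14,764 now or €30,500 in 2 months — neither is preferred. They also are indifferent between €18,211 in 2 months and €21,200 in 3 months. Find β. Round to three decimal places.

From the later pair, β·δ^2·18211 = β·δ^3·21200; dividing through, δ = 18211/21200 = 0.85901.
Now use the now-vs-future pair: 14764 = β·δ^2·30500 gives β = 14764/(0.73790·30500) ≈ 0.656.

β ≈ 0.656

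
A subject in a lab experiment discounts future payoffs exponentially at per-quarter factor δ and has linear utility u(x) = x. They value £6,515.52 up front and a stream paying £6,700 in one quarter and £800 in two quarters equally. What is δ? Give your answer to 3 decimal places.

Present value of the stream is 6700·δ + 800·δ². Indifference gives 6700δ + 800δ² = 6515.52.
That is, 800δ² + 6700δ − 6515.52 = 0, a quadratic in δ.
By the quadratic formula (taking the positive root), δ = (−6700 + √65739664.00) / 1600 ≈ 0.880.

δ ≈ 0.880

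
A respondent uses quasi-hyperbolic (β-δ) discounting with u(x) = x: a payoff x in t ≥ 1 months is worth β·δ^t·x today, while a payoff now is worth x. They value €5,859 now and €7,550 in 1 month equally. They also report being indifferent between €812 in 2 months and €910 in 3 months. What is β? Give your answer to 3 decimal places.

The second indifference involves only future payoffs, so β cancels: β·δ^2·812 = β·δ^3·910, giving δ = 812/910 = 0.89231.
Substituting δ into 5859 = β·δ·7550: β = 5859/(6736.923) ≈ 0.870.

β ≈ 0.870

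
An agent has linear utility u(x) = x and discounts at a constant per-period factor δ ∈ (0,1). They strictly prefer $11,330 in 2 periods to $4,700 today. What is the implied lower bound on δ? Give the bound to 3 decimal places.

The preference means 4700 < δ^2·11330.
Hence δ^2 > 4700/11330 = 0.41483, and x ↦ x^(1/2) is increasing on (0,∞).
δ > 0.41483^(1/2) = 0.644.

δ > 0.644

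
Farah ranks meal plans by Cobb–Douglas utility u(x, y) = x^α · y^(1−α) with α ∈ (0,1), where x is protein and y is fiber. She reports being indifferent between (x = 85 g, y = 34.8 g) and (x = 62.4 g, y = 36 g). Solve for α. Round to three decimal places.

Set the two utilities equal: 85^α·34.8^(1−α) = 62.4^α·36^(1−α).
Taking logs: α·ln 85 + (1−α)·ln 34.8 = α·ln 62.4 + (1−α)·ln 36, i.e. α·0.309086 = (1−α)·0.033902.
Thus α·(0.342988) = 0.033902, so α = 0.033902/0.342988 ≈ 0.099.

α ≈ 0.099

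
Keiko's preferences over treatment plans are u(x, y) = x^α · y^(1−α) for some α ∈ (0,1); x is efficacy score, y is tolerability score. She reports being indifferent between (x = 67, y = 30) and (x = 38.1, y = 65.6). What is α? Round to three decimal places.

α ≈ 0.581

Set the two utilities equal: 67^α·30^(1−α) = 38.1^α·65.6^(1−α).
Rearrange to (67/38.1)^α = (65.6/30)^(1−α) and take logs: α·0.564478 = (1−α)·0.782378.
With A = 0.564478 and B = 0.782378: α·A = (1−α)·B, so α = B/(A+B) = 0.782378/1.346856 ≈ 0.581.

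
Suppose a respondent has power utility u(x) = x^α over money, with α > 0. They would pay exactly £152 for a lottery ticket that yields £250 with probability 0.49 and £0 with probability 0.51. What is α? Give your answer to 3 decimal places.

EU(lottery) = 0.49·250^α + 0.51·0 = 0.49·250^α.
Indifference: 152^α = 0.49·250^α, so (152/250)^α = 0.49.
Taking logs: α·ln(152/250) = ln(0.49), so α = -0.713350 / -0.497580 ≈ 1.434.

α ≈ 1.434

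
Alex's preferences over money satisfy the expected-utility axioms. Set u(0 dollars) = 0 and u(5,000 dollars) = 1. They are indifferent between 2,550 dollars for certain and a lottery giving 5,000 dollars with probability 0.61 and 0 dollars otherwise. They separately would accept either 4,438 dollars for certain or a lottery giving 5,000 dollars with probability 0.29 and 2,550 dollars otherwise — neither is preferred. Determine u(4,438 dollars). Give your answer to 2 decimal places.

First, u(2,550 dollars) = 0.61·u(5,000 dollars) + 0.39·u(0 dollars) = 0.61.
Then u(4,438 dollars) = 0.29·u(5,000 dollars) + 0.71·u(2,550 dollars) = 0.29·1.00 + 0.71·0.61 = 0.7231.

0.72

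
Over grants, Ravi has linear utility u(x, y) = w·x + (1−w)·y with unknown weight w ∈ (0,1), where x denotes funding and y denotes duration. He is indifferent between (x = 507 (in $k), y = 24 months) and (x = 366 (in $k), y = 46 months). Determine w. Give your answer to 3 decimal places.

w = 0.135

Equating utilities: w·507 + (1−w)·24 = w·366 + (1−w)·46.
Collecting terms: w·141 = (1−w)·22.
So w/(1−w) = 22/141 = 0.1560, giving w = 22/(141+22) = 0.135.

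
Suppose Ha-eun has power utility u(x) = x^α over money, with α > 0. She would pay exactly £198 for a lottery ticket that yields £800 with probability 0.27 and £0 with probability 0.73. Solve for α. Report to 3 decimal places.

EU(lottery) = 0.27·800^α + 0.73·0 = 0.27·800^α.
Indifference: 198^α = 0.27·800^α, so (198/800)^α = 0.27.
Taking logs: α·ln(198/800) = ln(0.27), so α = -1.309333 / -1.396345 ≈ 0.938.

α ≈ 0.938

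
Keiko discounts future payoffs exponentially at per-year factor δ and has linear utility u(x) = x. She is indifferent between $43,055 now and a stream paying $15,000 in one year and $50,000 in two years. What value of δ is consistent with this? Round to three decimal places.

The stream is worth 15000δ + 50000δ² today, so 15000δ + 50000δ² = 43055.
Rearranged: 50000δ² + 15000δ − 43055 = 0.
The positive root is δ = [−15000 + √(15000² + 4·50000·43055)] / (2·50000) = (−15000 + 94000.000)/100000 ≈ 0.790.

δ ≈ 0.790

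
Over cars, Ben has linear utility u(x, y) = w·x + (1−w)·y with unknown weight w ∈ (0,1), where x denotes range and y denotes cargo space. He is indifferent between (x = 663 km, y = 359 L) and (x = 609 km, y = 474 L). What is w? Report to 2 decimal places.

Indifference: w·663 + (1−w)·359 = w·609 + (1−w)·474.
Rearranging, 54·w − 115·(1−w) = 0.
Hence w = 115/(54+115) = 115/169 = 0.68.

w = 0.68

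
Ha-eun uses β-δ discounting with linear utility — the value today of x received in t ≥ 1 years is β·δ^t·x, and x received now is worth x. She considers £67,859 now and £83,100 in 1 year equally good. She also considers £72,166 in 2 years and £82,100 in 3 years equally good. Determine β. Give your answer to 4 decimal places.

Both payoffs in the second observation are in the future, so β drops out: δ^2·72166 = δ^3·82100 ⇒ δ = 72166/82100 = 0.87900.
Substituting δ into 67859 = β·δ·83100: β = 67859/(73045.001) ≈ 0.9290.

β ≈ 0.9290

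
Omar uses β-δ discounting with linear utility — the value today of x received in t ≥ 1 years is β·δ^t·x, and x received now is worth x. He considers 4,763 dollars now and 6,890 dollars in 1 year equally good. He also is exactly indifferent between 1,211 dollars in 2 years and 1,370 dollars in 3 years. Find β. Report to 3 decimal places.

From the later pair, β·δ^2·1211 = β·δ^3·1370; dividing through, δ = 1211/1370 = 0.88394.
Now use the now-vs-future pair: 4763 = β·δ·6890 gives β = 4763/(0.88394·6890) ≈ 0.782.

β ≈ 0.782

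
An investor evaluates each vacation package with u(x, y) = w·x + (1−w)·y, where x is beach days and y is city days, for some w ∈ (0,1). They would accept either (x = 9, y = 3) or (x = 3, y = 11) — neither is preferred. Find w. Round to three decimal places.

u(9,3) = u(3,11) means w·9 + (1−w)·3 = w·3 + (1−w)·11.
Rearranging, 6·w − 8·(1−w) = 0.
So w/(1−w) = 8/6 = 1.3333, giving w = 8/(6+8) = 0.571.

w = 0.571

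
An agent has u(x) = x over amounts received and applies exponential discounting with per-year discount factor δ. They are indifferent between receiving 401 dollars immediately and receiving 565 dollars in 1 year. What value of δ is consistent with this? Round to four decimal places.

δ ≈ 0.7097

The payoff in 1 year is discounted by δ, so u(401) = δ·u(565) and δ = u(401)/u(565).
With u(x) = x: δ = 401/565 = 0.70973.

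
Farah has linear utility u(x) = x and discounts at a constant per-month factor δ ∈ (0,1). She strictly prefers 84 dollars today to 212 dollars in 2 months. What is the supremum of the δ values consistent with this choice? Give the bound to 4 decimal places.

δ < 0.6295

Comparing present values: 84 > δ^2·212.
So δ^2 < 84/212 = 0.39623; taking the square root of both positive sides preserves the inequality.
δ < (84/212)^(1/2) ≈ 0.6295.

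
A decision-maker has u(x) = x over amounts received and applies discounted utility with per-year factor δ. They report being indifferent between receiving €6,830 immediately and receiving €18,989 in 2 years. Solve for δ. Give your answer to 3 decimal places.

δ ≈ 0.600

Indifference means u(6830) = δ^2 · u(18989), so δ^2 = u(6830)/u(18989).
With u(x) = x: δ^2 = 6830/18989 = 0.35968.
So δ = 0.35968^(1/2) ≈ 0.600.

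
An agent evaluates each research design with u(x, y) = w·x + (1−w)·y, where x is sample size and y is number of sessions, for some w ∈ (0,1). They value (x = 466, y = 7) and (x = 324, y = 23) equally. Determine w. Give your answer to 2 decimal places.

w = 0.10

Indifference: w·466 + (1−w)·7 = w·324 + (1−w)·23.
Collecting terms: w·142 = (1−w)·16.
Hence w = 16/(142+16) = 16/158 = 0.10.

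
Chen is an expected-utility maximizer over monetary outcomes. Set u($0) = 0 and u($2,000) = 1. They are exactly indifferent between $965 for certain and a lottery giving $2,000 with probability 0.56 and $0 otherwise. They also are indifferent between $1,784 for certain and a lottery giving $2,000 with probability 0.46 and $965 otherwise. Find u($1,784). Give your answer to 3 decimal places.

0.762

The first gamble pins u($965): it must equal 0.56·1 + 0.44·0 = 0.56.
Then u($1,784) = 0.46·u($2,000) + 0.54·u($965) = 0.46·1.00 + 0.54·0.56 = 0.7624.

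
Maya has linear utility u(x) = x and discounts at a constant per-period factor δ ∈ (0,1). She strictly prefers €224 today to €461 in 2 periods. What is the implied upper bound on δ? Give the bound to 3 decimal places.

δ < 0.697

The preference means 224 > δ^2·461.
So δ^2 < 224/461 = 0.48590; taking the square root of both positive sides preserves the inequality.
δ < 0.48590^(1/2) = 0.697.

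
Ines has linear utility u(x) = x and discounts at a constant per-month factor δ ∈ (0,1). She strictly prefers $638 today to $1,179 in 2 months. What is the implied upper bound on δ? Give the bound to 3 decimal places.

δ < 0.736

Comparing present values: 638 > δ^2·1179.
Hence δ^2 < 638/1179 = 0.54114, and x ↦ x^(1/2) is increasing on (0,∞).
δ < (638/1179)^(1/2) ≈ 0.736.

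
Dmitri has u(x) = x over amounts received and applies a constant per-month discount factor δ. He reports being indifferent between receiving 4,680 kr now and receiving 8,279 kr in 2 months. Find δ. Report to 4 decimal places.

The payoff in 2 months is discounted by δ^2, so u(4680) = δ^2·u(8279) and δ^2 = u(4680)/u(8279).
With u(x) = x: δ^2 = 4680/8279 = 0.56529.
So δ = 0.56529^(1/2) ≈ 0.7519.

δ ≈ 0.7519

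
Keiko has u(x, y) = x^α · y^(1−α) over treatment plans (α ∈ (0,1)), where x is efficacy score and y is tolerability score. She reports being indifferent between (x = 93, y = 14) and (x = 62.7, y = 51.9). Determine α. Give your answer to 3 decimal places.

α ≈ 0.769

Indifference: 93^α · 14^(1−α) = 62.7^α · 51.9^(1−α).
Taking logs: α·ln 93 + (1−α)·ln 14 = α·ln 62.7 + (1−α)·ln 51.9, i.e. α·0.394238 = (1−α)·1.310261.
With A = 0.394238 and B = 1.310261: α·A = (1−α)·B, so α = B/(A+B) = 1.310261/1.704499 ≈ 0.769.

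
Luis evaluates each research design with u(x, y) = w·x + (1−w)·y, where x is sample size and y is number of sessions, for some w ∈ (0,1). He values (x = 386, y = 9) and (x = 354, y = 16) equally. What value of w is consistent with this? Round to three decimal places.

w = 0.179

Indifference: w·386 + (1−w)·9 = w·354 + (1−w)·16.
Rearranging, 32·w − 7·(1−w) = 0.
Hence w = 7/(32+7) = 7/39 = 0.179.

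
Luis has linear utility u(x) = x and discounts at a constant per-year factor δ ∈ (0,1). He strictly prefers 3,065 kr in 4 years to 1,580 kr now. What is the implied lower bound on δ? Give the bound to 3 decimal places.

Under u(x) = x this choice says 1580 < δ^4·3065.
Hence δ^4 > 1580/3065 = 0.51550, and x ↦ x^(1/4) is increasing on (0,∞).
δ > 0.51550^(1/4) = 0.847.

δ > 0.847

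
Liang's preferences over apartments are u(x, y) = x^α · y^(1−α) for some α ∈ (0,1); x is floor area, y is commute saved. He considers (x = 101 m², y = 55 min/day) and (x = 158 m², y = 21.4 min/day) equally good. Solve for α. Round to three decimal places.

α ≈ 0.678

Indifference: 101^α · 55^(1−α) = 158^α · 21.4^(1−α).
Rearrange to (101/158)^α = (21.4/55)^(1−α) and take logs: α·-0.447475 = (1−α)·-0.943942.
Thus α·(-1.391417) = -0.943942, so α = -0.943942/-1.391417 ≈ 0.678.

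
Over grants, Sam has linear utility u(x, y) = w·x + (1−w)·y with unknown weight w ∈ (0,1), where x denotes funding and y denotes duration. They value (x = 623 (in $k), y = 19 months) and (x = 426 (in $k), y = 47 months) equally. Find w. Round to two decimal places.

Indifference: w·623 + (1−w)·19 = w·426 + (1−w)·47.
Rearranging, 197·w − 28·(1−w) = 0.
The marginal rate of substitution is 28/197, so w = 28/(197+28) = 0.12.

w = 0.12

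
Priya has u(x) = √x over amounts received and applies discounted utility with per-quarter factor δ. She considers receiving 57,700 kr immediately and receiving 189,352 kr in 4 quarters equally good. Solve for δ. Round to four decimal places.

δ ≈ 0.8620

Indifference means u(57700) = δ^4 · u(189352), so δ^4 = u(57700)/u(189352).
Since u(x) = √x, δ^4 = √(57700/189352) = 0.55202.
Hence δ = (0.55202)^(1/4) = 0.861962.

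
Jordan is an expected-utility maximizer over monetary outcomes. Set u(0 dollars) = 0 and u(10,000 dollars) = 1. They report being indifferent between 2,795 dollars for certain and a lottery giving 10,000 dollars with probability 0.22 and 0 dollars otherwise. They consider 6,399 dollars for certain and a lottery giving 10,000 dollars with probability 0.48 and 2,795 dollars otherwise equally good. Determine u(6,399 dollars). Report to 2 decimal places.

From the first indifference, u(2,795 dollars) = 0.22·u(10,000 dollars) + 0.78·u(0 dollars) = 0.22·1 + 0.78·0 = 0.22.
Chaining: u(6,399 dollars) = 0.48·1.00 + 0.52·0.22 = 0.5944.

0.59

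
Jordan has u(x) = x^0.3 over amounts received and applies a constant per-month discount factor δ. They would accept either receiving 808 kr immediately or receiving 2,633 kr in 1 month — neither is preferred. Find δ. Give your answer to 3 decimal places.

δ ≈ 0.702

Equating discounted utilities: u(808) = δ·u(2633) ⇒ δ = u(808)/u(2633).
Since u(x) = x^0.3, δ = (808/2633)^0.3 = 0.30687^0.3 = 0.70160.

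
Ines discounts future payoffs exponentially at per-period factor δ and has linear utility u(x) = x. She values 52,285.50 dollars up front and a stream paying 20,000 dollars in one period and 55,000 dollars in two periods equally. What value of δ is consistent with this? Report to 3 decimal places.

Equating present values: 52285.50 = 20000δ + 55000δ².
So 55000δ² + 20000δ − 52285.50 = 0.
δ = (−20000 + √(20000² + 4·55000·52285.50)) / (2·55000) = (−20000 + √11902810000.00) / 110000 ≈ 0.810.

δ ≈ 0.810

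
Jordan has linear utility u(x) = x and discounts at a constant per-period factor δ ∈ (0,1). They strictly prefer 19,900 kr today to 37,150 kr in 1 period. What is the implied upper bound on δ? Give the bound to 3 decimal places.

δ < 0.536

Comparing present values: 19900 > δ·37150.
So δ < 19900/37150 = 0.53567.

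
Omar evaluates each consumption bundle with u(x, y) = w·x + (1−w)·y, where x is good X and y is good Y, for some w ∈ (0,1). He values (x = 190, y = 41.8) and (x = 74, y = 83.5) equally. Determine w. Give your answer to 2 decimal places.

w = 0.26

Indifference: w·190 + (1−w)·41.8 = w·74 + (1−w)·83.5.
Collecting terms: w·116 = (1−w)·41.7.
The marginal rate of substitution is 41.7/116, so w = 41.7/(116+41.7) = 0.26.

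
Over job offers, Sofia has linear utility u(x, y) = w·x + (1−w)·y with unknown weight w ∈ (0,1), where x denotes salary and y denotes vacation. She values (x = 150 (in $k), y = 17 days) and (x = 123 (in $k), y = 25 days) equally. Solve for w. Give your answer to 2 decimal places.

w = 0.23

Indifference: w·150 + (1−w)·17 = w·123 + (1−w)·25.
Rearranging, 27·w − 8·(1−w) = 0.
So w/(1−w) = 8/27 = 0.2963, giving w = 8/(27+8) = 0.23.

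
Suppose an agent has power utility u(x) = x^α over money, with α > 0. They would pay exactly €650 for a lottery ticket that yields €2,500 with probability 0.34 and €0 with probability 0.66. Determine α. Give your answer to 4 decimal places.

EU(lottery) = 0.34·2500^α + 0.66·0 = 0.34·2500^α.
Indifference: 650^α = 0.34·2500^α, so (650/2500)^α = 0.34.
Taking logs: α·ln(650/2500) = ln(0.34), so α = -1.0788097 / -1.3470736 ≈ 0.8009.

α ≈ 0.8009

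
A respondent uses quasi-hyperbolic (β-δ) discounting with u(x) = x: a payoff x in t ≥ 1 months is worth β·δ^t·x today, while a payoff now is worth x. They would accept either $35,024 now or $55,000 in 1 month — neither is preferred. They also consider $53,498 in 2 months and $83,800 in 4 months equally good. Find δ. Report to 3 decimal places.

From the later pair, β·δ^2·53498 = β·δ^4·83800; dividing through, δ^2 = 53498/83800 = 0.63840, so δ = 0.79900.

δ ≈ 0.799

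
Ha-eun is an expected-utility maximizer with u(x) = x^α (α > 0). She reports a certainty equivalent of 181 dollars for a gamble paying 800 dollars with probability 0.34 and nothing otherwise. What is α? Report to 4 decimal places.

α ≈ 0.7259

EU(lottery) = 0.34·800^α + 0.66·0 = 0.34·800^α.
Indifference: 181^α = 0.34·800^α, so (181/800)^α = 0.34.
Take logs: α = ln 0.34 / ln(181/800) ≈ 0.725926.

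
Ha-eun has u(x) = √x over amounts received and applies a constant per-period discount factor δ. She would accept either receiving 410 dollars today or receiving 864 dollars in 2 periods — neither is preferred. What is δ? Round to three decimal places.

δ ≈ 0.830

Indifference means u(410) = δ^2 · u(864), so δ^2 = u(410)/u(864).
Since u(x) = √x, δ^2 = √(410/864) = 0.68887.
Taking the square root: δ = 0.68887^(1/2) ≈ 0.830.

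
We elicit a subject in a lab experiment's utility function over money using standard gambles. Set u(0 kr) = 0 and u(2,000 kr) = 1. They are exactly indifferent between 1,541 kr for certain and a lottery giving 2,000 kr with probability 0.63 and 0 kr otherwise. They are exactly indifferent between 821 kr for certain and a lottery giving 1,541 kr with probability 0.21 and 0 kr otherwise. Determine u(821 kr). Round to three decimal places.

First, u(1,541 kr) = 0.63·u(2,000 kr) + 0.37·u(0 kr) = 0.63.
Then u(821 kr) = 0.21·u(1,541 kr) + 0.79·u(0 kr) = 0.21·0.63 + 0.79·0.00 = 0.1323.

0.132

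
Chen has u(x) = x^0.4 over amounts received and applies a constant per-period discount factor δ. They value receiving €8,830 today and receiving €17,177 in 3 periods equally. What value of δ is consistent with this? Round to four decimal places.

δ ≈ 0.9151

Indifference means u(8830) = δ^3 · u(17177), so δ^3 = u(8830)/u(17177).
With u(x) = x^0.4: δ^3 = 8830^0.4/17177^0.4 = (8830/17177)^0.4 = 0.76631.
Hence δ = (0.76631)^(1/3) = 0.915100.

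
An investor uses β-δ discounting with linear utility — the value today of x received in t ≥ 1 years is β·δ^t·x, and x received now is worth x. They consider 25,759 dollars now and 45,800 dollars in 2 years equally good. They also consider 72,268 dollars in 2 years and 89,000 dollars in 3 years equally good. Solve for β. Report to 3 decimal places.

From the later pair, β·δ^2·72268 = β·δ^3·89000; dividing through, δ = 72268/89000 = 0.81200.
Substituting δ into 25759 = β·δ^2·45800: β = 25759/(30197.955) ≈ 0.853.

β ≈ 0.853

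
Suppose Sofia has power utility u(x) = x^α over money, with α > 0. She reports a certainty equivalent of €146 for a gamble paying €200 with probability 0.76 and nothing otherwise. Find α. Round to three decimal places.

EU(lottery) = 0.76·200^α + 0.24·0 = 0.76·200^α.
Setting u(146) equal to that: 146^α = 0.76·200^α ⇒ (146/200)^α = 0.76.
Take logs: α = ln 0.76 / ln(146/200) ≈ 0.87203.

α ≈ 0.872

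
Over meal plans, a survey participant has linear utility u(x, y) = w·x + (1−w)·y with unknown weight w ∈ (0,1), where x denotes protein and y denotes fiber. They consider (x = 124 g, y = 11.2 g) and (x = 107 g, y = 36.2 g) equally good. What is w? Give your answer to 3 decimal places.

w = 0.595

Equating utilities: w·124 + (1−w)·11.2 = w·107 + (1−w)·36.2.
Rearranging, 17·w − 25·(1−w) = 0.
Hence w = 25/(17+25) = 25/42 = 0.595.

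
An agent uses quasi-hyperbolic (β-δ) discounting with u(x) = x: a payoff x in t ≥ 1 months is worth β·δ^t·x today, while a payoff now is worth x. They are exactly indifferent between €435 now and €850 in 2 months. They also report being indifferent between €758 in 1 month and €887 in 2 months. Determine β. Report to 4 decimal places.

β ≈ 0.7008

The second indifference involves only future payoffs, so β cancels: β·δ^1·758 = β·δ^2·887, giving δ = 758/887 = 0.85457.
The first indifference: 435 = β·δ^2·850, so β = 435/(δ^2·850) = 435/(0.73028·850) ≈ 0.7008.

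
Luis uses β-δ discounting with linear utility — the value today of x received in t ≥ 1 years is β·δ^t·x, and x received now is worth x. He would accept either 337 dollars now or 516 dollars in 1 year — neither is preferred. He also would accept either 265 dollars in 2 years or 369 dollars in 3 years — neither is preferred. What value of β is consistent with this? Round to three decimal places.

From the later pair, β·δ^2·265 = β·δ^3·369; dividing through, δ = 265/369 = 0.71816.
The first indifference: 337 = β·δ·516, so β = 337/(δ·516) = 337/(0.71816·516) ≈ 0.909.

β ≈ 0.909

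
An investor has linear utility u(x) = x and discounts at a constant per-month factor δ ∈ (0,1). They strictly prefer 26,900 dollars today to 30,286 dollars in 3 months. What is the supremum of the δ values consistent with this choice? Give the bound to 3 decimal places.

δ < 0.961

The preference means 26900 > δ^3·30286.
Dividing by 30286: δ^3 < 0.88820. Both sides are positive, so the cube root keeps the direction.
δ < 0.88820^(1/3) = 0.961.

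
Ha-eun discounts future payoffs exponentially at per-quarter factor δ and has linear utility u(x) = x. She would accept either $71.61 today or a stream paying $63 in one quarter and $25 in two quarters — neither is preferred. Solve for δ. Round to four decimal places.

Equating present values: 71.61 = 63δ + 25δ².
That is, 25δ² + 63δ − 71.61 = 0, a quadratic in δ.
δ = (−63 + √(63² + 4·25·71.61)) / (2·25) = (−63 + √11130.00) / 50 ≈ 0.8500.

δ ≈ 0.8500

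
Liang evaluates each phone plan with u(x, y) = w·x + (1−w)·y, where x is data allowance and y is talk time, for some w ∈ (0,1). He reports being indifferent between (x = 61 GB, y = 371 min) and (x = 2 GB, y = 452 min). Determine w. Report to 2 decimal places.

w = 0.58

u(61,371) = u(2,452) means w·61 + (1−w)·371 = w·2 + (1−w)·452.
Collecting terms: w·59 = (1−w)·81.
The marginal rate of substitution is 81/59, so w = 81/(59+81) = 0.58.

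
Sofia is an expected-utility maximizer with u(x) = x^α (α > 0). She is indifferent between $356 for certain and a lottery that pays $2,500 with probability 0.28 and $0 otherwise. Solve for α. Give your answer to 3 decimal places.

α ≈ 0.653

EU(lottery) = 0.28·2500^α + 0.72·0 = 0.28·2500^α.
Setting u(356) equal to that: 356^α = 0.28·2500^α ⇒ (356/2500)^α = 0.28.
Take logs: α = ln 0.28 / ln(356/2500) ≈ 0.65310.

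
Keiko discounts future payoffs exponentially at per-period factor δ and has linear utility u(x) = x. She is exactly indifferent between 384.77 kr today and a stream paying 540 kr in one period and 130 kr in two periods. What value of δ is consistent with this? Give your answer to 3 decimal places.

δ ≈ 0.620

Equating present values: 384.77 = 540δ + 130δ².
Rearranged: 130δ² + 540δ − 384.77 = 0.
By the quadratic formula (taking the positive root), δ = (−540 + √491680.40) / 260 ≈ 0.620.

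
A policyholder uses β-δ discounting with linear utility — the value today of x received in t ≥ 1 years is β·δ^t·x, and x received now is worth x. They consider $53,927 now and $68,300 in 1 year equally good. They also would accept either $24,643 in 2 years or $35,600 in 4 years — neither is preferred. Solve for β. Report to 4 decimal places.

β ≈ 0.9490

The second indifference involves only future payoffs, so β cancels: β·δ^2·24643 = β·δ^4·35600, giving δ^2 = 24643/35600 = 0.69222, so δ = 0.83200.
Substituting δ into 53927 = β·δ·68300: β = 53927/(56825.399) ≈ 0.9490.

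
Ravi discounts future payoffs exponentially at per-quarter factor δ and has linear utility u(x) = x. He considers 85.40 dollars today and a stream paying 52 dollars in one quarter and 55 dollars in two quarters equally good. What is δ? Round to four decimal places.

δ ≈ 0.8600

The stream is worth 52δ + 55δ² today, so 52δ + 55δ² = 85.40.
Rearranged: 55δ² + 52δ − 85.40 = 0.
The positive root is δ = [−52 + √(52² + 4·55·85.40)] / (2·55) = (−52 + 146.602)/110 ≈ 0.8600.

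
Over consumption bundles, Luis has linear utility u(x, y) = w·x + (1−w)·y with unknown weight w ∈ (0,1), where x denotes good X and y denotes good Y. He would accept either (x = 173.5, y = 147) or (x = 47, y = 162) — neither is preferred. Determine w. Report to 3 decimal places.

Indifference: w·173.5 + (1−w)·147 = w·47 + (1−w)·162.
Collecting terms: w·126.5 = (1−w)·15.
The marginal rate of substitution is 15/126.5, so w = 15/(126.5+15) = 0.106.

w = 0.106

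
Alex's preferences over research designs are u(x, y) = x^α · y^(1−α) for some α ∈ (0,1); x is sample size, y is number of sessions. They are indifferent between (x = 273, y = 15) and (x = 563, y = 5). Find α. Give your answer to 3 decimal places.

Indifference: 273^α · 15^(1−α) = 563^α · 5^(1−α).
(273/563)^α = (5/15)^(1−α); take logs: α·ln(273/563) = (1−α)·ln(5/15), i.e. α·-0.723808 = (1−α)·-1.098612.
With A = -0.723808 and B = -1.098612: α·A = (1−α)·B, so α = B/(A+B) = -1.098612/-1.822420 ≈ 0.603.

α ≈ 0.603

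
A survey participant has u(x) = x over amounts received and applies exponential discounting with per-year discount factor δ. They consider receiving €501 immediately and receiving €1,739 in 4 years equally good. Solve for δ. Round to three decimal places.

Indifference means u(501) = δ^4 · u(1739), so δ^4 = u(501)/u(1739).
With u(x) = x: δ^4 = 501/1739 = 0.28810.
Hence δ = (0.28810)^(1/4) = 0.73263.

δ ≈ 0.733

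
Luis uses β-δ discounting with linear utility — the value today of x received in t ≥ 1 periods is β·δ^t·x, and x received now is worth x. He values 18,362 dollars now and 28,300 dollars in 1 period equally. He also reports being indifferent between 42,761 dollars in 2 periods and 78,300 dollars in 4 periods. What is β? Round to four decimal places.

β ≈ 0.8780

The second indifference involves only future payoffs, so β cancels: β·δ^2·42761 = β·δ^4·78300, giving δ^2 = 42761/78300 = 0.54612, so δ = 0.73900.
Now use the now-vs-future pair: 18362 = β·δ·28300 gives β = 18362/(0.73900·28300) ≈ 0.8780.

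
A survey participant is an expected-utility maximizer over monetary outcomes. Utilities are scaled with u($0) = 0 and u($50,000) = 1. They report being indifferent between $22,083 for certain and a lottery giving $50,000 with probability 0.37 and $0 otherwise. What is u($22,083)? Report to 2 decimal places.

u($22,083) equals the lottery's expected utility: 0.37·1 + 0.63·0 = 0.37.

0.37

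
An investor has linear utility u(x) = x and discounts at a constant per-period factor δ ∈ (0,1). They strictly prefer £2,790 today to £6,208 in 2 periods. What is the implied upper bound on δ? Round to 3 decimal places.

δ < 0.670

Under u(x) = x this choice says 2790 > δ^2·6208.
Hence δ^2 < 2790/6208 = 0.44942, and x ↦ x^(1/2) is increasing on (0,∞).
δ < 0.44942^(1/2) = 0.670.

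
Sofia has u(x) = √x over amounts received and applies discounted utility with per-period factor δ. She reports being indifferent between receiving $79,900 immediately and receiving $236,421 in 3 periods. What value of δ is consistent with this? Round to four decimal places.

Equating discounted utilities: u(79900) = δ^3·u(236421) ⇒ δ^3 = u(79900)/u(236421).
With u(x) = √x: δ^3 = √79900/√236421 = √(79900/236421) = 0.58134.
So δ = 0.58134^(1/3) ≈ 0.8346.

δ ≈ 0.8346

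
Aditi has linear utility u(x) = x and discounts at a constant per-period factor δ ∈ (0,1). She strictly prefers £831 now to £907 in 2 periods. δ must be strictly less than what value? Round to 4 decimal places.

δ < 0.9572

The preference means 831 > δ^2·907.
Hence δ^2 < 831/907 = 0.91621, and x ↦ x^(1/2) is increasing on (0,∞).
δ < 0.91621^(1/2) = 0.9572.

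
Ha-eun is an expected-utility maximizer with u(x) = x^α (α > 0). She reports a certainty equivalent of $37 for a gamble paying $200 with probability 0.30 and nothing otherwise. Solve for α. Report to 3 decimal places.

Since u(0) = 0, the lottery's EU is 0.30·200^α.
Equating: 37^α = 0.30·200^α, i.e. 0.1850^α = 0.30.
α = ln(0.30) / ln(37/200) = -1.203973/-1.687399 ≈ 0.714.

α ≈ 0.714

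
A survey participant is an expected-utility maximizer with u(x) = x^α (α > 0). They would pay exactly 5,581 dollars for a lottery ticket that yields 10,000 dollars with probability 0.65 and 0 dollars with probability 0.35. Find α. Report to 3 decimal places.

The lottery's expected utility is 0.65·u(10000) + 0.35·u(0) = 0.65·10000^α (since u(0) = 0 for α > 0).
Equating: 5581^α = 0.65·10000^α, i.e. 0.5581^α = 0.65.
Taking logs: α·ln(5581/10000) = ln(0.65), so α = -0.430783 / -0.583217 ≈ 0.739.

α ≈ 0.739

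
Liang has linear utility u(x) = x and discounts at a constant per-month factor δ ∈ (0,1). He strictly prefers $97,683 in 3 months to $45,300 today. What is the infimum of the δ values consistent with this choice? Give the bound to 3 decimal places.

δ > 0.774

Under u(x) = x this choice says 45300 < δ^3·97683.
Hence δ^3 > 45300/97683 = 0.46374, and x ↦ x^(1/3) is increasing on (0,∞).
δ > (45300/97683)^(1/3) ≈ 0.774.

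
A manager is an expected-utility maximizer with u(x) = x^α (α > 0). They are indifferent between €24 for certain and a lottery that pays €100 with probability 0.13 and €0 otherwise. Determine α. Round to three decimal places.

α ≈ 1.430

EU(lottery) = 0.13·100^α + 0.87·0 = 0.13·100^α.
Setting u(24) equal to that: 24^α = 0.13·100^α ⇒ (24/100)^α = 0.13.
Taking logs: α·ln(24/100) = ln(0.13), so α = -2.040221 / -1.427116 ≈ 1.430.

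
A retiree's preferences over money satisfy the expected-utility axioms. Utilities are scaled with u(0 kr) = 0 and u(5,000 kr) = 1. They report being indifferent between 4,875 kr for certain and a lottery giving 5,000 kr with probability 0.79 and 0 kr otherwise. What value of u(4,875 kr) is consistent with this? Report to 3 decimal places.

By the standard-gamble method, u(4,875 kr) is just the indifference probability on the best outcome: 0.79.

0.790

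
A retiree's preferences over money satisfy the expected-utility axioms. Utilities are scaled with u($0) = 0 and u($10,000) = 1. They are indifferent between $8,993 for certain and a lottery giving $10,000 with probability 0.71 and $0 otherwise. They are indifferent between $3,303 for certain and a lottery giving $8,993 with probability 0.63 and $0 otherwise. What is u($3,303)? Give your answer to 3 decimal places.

0.447

First, u($8,993) = 0.71·u($10,000) + 0.29·u($0) = 0.71.
Then u($3,303) = 0.63·u($8,993) + 0.37·u($0) = 0.63·0.71 + 0.37·0.00 = 0.4473.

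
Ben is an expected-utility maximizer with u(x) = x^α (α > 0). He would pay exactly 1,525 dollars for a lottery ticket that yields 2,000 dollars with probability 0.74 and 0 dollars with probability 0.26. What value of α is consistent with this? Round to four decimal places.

α ≈ 1.1105

Since u(0) = 0, the lottery's EU is 0.74·2000^α.
Indifference: 1525^α = 0.74·2000^α, so (1525/2000)^α = 0.74.
Take logs: α = ln 0.74 / ln(1525/2000) ≈ 1.110463.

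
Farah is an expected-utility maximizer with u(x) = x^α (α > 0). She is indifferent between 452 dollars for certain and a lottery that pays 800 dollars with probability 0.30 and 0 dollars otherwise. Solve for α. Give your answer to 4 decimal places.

α ≈ 2.1088

Since u(0) = 0, the lottery's EU is 0.30·800^α.
Equating: 452^α = 0.30·800^α, i.e. 0.5650^α = 0.30.
α = ln(0.30) / ln(452/800) = -1.2039728/-0.5709295 ≈ 2.1088.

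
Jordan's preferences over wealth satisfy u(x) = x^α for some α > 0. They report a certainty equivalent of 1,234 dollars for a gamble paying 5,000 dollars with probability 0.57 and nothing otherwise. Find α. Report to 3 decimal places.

α ≈ 0.402

The lottery's expected utility is 0.57·u(5000) + 0.43·u(0) = 0.57·5000^α (since u(0) = 0 for α > 0).
Setting u(1234) equal to that: 1234^α = 0.57·5000^α ⇒ (1234/5000)^α = 0.57.
α = ln(0.57) / ln(1234/5000) = -0.562119/-1.399177 ≈ 0.402.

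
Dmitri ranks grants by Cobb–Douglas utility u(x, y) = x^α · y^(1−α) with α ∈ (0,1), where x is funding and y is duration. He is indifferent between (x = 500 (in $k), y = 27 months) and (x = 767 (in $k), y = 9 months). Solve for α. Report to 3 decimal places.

Indifference: 500^α · 27^(1−α) = 767^α · 9^(1−α).
(500/767)^α = (9/27)^(1−α); take logs: α·ln(500/767) = (1−α)·ln(9/27), i.e. α·-0.427879 = (1−α)·-1.098612.
With A = -0.427879 and B = -1.098612: α·A = (1−α)·B, so α = B/(A+B) = -1.098612/-1.526491 ≈ 0.720.

α ≈ 0.720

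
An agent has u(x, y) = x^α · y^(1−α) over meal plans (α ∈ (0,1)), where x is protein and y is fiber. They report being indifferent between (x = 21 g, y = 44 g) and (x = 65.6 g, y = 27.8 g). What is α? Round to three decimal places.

Indifference: 21^α · 44^(1−α) = 65.6^α · 27.8^(1−α).
Rearrange to (21/65.6)^α = (27.8/44)^(1−α) and take logs: α·-1.139053 = (1−α)·-0.459154.
With A = -1.139053 and B = -0.459154: α·A = (1−α)·B, so α = B/(A+B) = -0.459154/-1.598207 ≈ 0.287.

α ≈ 0.287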